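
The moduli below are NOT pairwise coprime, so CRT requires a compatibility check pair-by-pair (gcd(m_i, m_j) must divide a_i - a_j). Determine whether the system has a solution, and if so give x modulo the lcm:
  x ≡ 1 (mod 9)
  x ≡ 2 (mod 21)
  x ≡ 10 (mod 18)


Moduli 9, 21, 18 are not pairwise coprime, so CRT works modulo lcm(m_i) when all pairwise compatibility conditions hold.
Pairwise compatibility: gcd(m_i, m_j) must divide a_i - a_j for every pair.
Merge one congruence at a time:
  Start: x ≡ 1 (mod 9).
  Combine with x ≡ 2 (mod 21): gcd(9, 21) = 3, and 2 - 1 = 1 is NOT divisible by 3.
    ⇒ system is inconsistent (no integer solution).

No solution (the system is inconsistent).


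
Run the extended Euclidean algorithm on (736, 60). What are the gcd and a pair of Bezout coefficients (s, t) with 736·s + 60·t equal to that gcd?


Euclidean algorithm on (736, 60) — divide until remainder is 0:
  736 = 12 · 60 + 16
  60 = 3 · 16 + 12
  16 = 1 · 12 + 4
  12 = 3 · 4 + 0
gcd(736, 60) = 4.
Track Bezout coefficients alongside the remainders: start with r₀ = 736 = a·1 + b·0 (s = 1, t = 0) and r₁ = 60 = a·0 + b·1 (s = 0, t = 1); each new remainder r_{k+1} = r_{k-1} − q_k·r_k inherits s_{k+1} = s_{k-1} − q_k·s_k, t_{k+1} = t_{k-1} − q_k·t_k, so r_k = a·s_k + b·t_k at every step:
  q = 12: r = 16, s = 1 − 12·0 = 1, t = 0 − 12·1 = -12  (check: 736·1 + 60·(-12) = 16)
  q = 3: r = 12, s = 0 − 3·1 = -3, t = 1 − 3·(-12) = 37  (check: 736·(-3) + 60·37 = 12)
  q = 1: r = 4, s = 1 − 1·(-3) = 4, t = -12 − 1·37 = -49  (check: 736·4 + 60·(-49) = 4)
The row with r = 4 (the gcd) gives the Bezout coefficients s = 4, t = -49.
Result: 736 · (4) + 60 · (-49) = 4.

gcd(736, 60) = 4; s = 4, t = -49 (check: 736·4 + 60·(-49) = 4).


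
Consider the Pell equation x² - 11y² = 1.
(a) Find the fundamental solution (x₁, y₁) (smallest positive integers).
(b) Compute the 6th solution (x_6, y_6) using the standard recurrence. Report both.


Step 1: Find the fundamental solution (x₁, y₁) of x² - 11y² = 1.
  Expand √11 as a continued fraction. a₀ = ⌊√11⌋ = 3; iterate m_{k+1} = d_k·a_k − m_k, d_{k+1} = (11 − m_{k+1}²)/d_k, a_{k+1} = ⌊(a₀ + m_{k+1})/d_{k+1}⌋ (starting m₀ = 0, d₀ = 1), with convergents p_k = a_k·p_{k-1} + p_{k-2}, q_k = a_k·q_{k-1} + q_{k-2} (p₋₁ = 1, q₋₁ = 0):
  k = 0: a₀ = 3; p₀/q₀ = 3/1; p₀² − 11·q₀² = 9 − 11 = -2.
  k = 1: m = 3, d = 2, a = ⌊(3 + 3)/2⌋ = 3; p/q = (3·3 + 1)/(3·1 + 0) = 10/3; p² − 11·q² = 100 − 99 = 1.
  The first convergent with p² − 11·q² = 1 gives the fundamental solution (x₁, y₁) = (10, 3).
Step 2: Apply the recurrence (x_{n+1}, y_{n+1}) = (x₁x_n + 11y₁y_n, x₁y_n + y₁x_n) repeatedly.
  From (x_1, y_1) = (10, 3): x_2 = 10·10 + 11·3·3 = 199; y_2 = 10·3 + 3·10 = 60.
  From (x_2, y_2) = (199, 60): x_3 = 10·199 + 11·3·60 = 3970; y_3 = 10·60 + 3·199 = 1197.
  From (x_3, y_3) = (3970, 1197): x_4 = 10·3970 + 11·3·1197 = 79201; y_4 = 10·1197 + 3·3970 = 23880.
  From (x_4, y_4) = (79201, 23880): x_5 = 10·79201 + 11·3·23880 = 1580050; y_5 = 10·23880 + 3·79201 = 476403.
  From (x_5, y_5) = (1580050, 476403): x_6 = 10·1580050 + 11·3·476403 = 31521799; y_6 = 10·476403 + 3·1580050 = 9504180.
Step 3: Verify x_6² - 11·y_6² = 993623812196401 - 993623812196400 = 1 (should be 1). ✓

(x_1, y_1) = (10, 3); (x_6, y_6) = (31521799, 9504180).


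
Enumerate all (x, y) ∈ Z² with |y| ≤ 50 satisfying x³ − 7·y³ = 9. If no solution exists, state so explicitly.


The equation is x³ - 7y³ = 9. For fixed y, x³ = 7·y³ + 9, so a solution requires the RHS to be a perfect cube.
Strategy: iterate y from -50 to 50, compute RHS = 7·y³ + 9, and check whether it is a (positive or negative) perfect cube.
Check small values of y:
  y = 0: RHS = 9 is not a perfect cube.
  y = 1: RHS = 16 is not a perfect cube.
  y = -1: RHS = 2 is not a perfect cube.
  y = 2: RHS = 65 is not a perfect cube.
  y = -2: RHS = -47 is not a perfect cube.
  y = 3: RHS = 198 is not a perfect cube.
  y = -3: RHS = -180 is not a perfect cube.
Continuing the search up to |y| = 50 finds no solutions either.
No (x, y) in the scanned range satisfies the equation.

No integer solutions with |y| ≤ 50.


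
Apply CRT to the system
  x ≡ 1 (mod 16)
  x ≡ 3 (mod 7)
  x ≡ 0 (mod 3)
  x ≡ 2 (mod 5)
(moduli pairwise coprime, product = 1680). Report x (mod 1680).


Product of moduli M = 16 · 7 · 3 · 5 = 1680.
Merge one congruence at a time:
  Start: x ≡ 1 (mod 16).
  Combine with x ≡ 3 (mod 7); new modulus lcm = 112.
    Write x = 1 + 16·t and substitute into x ≡ 3 (mod 7): 16·t ≡ 3 − 1 = 2 (mod 7).
    Reduce coefficients mod 7: 2·t ≡ 2 (mod 7).
    The inverse of 2 mod 7 is 4 (since 2·4 = 8 = 1·7 + 1), so t ≡ 4·2 = 8 ≡ 1 (mod 7).
    Then x = 1 + 16·1 = 17, valid modulo lcm(16, 7) = 112: x ≡ 17 (mod 112).
  Combine with x ≡ 0 (mod 3); new modulus lcm = 336.
    Write x = 17 + 112·t and substitute into x ≡ 0 (mod 3): 112·t ≡ 0 − 17 = -17 (mod 3).
    Reduce coefficients mod 3: 1·t ≡ 1 (mod 3).
    So t ≡ 1 (mod 3).
    Then x = 17 + 112·1 = 129, valid modulo lcm(112, 3) = 336: x ≡ 129 (mod 336).
  Combine with x ≡ 2 (mod 5); new modulus lcm = 1680.
    Write x = 129 + 336·t and substitute into x ≡ 2 (mod 5): 336·t ≡ 2 − 129 = -127 (mod 5).
    Reduce coefficients mod 5: 1·t ≡ 3 (mod 5).
    So t ≡ 3 (mod 5).
    Then x = 129 + 336·3 = 1137, valid modulo lcm(336, 5) = 1680: x ≡ 1137 (mod 1680).
Verify against each original: 1137 mod 16 = 1, 1137 mod 7 = 3, 1137 mod 3 = 0, 1137 mod 5 = 2.

x ≡ 1137 (mod 1680).


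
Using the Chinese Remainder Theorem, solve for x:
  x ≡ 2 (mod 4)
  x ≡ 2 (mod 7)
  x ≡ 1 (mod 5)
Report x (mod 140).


Moduli 4, 7, 5 are pairwise coprime; by CRT there is a unique solution modulo M = 4 · 7 · 5 = 140.
Solve pairwise, accumulating the modulus:
  Start with x ≡ 2 (mod 4).
  Combine with x ≡ 2 (mod 7): since gcd(4, 7) = 1, we get a unique residue mod 28.
    Write x = 2 + 4·t and substitute into x ≡ 2 (mod 7): 4·t ≡ 2 − 2 = 0 (mod 7).
    The inverse of 4 mod 7 is 2 (since 4·2 = 8 = 1·7 + 1), so t ≡ 2·0 = 0 ≡ 0 (mod 7).
    Then x = 2 + 4·0 = 2, valid modulo lcm(4, 7) = 28: x ≡ 2 (mod 28).
  Combine with x ≡ 1 (mod 5): since gcd(28, 5) = 1, we get a unique residue mod 140.
    Write x = 2 + 28·t and substitute into x ≡ 1 (mod 5): 28·t ≡ 1 − 2 = -1 (mod 5).
    Reduce coefficients mod 5: 3·t ≡ 4 (mod 5).
    The inverse of 3 mod 5 is 2 (since 3·2 = 6 = 1·5 + 1), so t ≡ 2·4 = 8 ≡ 3 (mod 5).
    Then x = 2 + 28·3 = 86, valid modulo lcm(28, 5) = 140: x ≡ 86 (mod 140).
Verify: 86 mod 4 = 2 ✓, 86 mod 7 = 2 ✓, 86 mod 5 = 1 ✓.

x ≡ 86 (mod 140).


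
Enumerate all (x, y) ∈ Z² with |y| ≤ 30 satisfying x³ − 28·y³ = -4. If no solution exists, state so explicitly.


The equation is x³ - 28y³ = -4. For fixed y, x³ = 28·y³ − 4, so a solution requires the RHS to be a perfect cube.
Strategy: iterate y from -30 to 30, compute RHS = 28·y³ − 4, and check whether it is a (positive or negative) perfect cube.
Check small values of y:
  y = 0: RHS = -4 is not a perfect cube.
  y = 1: RHS = 24 is not a perfect cube.
  y = -1: RHS = -32 is not a perfect cube.
  y = 2: RHS = 220 is not a perfect cube.
  y = -2: RHS = -228 is not a perfect cube.
  y = 3: RHS = 752 is not a perfect cube.
  y = -3: RHS = -760 is not a perfect cube.
Continuing the search up to |y| = 30 finds no solutions either.
No (x, y) in the scanned range satisfies the equation.

No integer solutions with |y| ≤ 30.


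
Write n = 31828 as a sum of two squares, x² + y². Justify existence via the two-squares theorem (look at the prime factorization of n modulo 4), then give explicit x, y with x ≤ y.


Step 1: Factor n = 31828 = 2^2 · 73 · 109.
Step 2: Check the mod-4 condition on each prime factor: 2 = 2 (special); 73 ≡ 1 (mod 4), exponent 1; 109 ≡ 1 (mod 4), exponent 1.
All primes ≡ 3 (mod 4) appear to even exponent (or don't appear), so by the two-squares theorem n IS expressible as a sum of two squares.
Step 3: Build a representation. Group n = k² · m with k = 2 and m = 73 · 109 = 7957 (a product of primes ≡ 1 (mod 4)); a representation of m scales to one of n via (k·x)² + (k·y)² = k²(x² + y²). Each prime p ≡ 1 (mod 4) is itself a sum of two squares; find a² by testing p − a² for a perfect square:
  73: 73 − 1² = 72, 73 − 2² = 69, 73 − 3² = 64 = 8² ⇒ 73 = 3² + 8².
  109: 109 − 1² = 108, 109 − 2² = 105, 109 − 3² = 100 = 10² ⇒ 109 = 3² + 10².
  Combine using the Brahmagupta–Fibonacci identity (a² + b²)(c² + d²) = (ac − bd)² + (ad + bc)² = (ac + bd)² + (ad − bc)²:
  73 · 109 = 7957: from (3² + 8²)(3² + 10²), take (3·3 − 8·10, 3·10 + 8·3) = (9 − 80, 30 + 24) = (-71, 54); dropping signs (only squares matter) gives (71, 54); check 71² + 54² = 5041 + 2916 = 7957 ✓.
  Scale by k = 2: (2·71, 2·54) = (142, 108).
Step 4: Order so x ≤ y and verify: 108² + 142² = 11664 + 20164 = 31828 = n. ✓

n = 31828 = 108² + 142² (one valid representation with x ≤ y).


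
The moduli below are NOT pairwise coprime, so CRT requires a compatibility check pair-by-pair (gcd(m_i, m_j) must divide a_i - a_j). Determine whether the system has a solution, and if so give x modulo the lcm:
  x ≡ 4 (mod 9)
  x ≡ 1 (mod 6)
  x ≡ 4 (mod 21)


Moduli 9, 6, 21 are not pairwise coprime, so CRT works modulo lcm(m_i) when all pairwise compatibility conditions hold.
Pairwise compatibility: gcd(m_i, m_j) must divide a_i - a_j for every pair.
Merge one congruence at a time:
  Start: x ≡ 4 (mod 9).
  Combine with x ≡ 1 (mod 6): gcd(9, 6) = 3; 1 - 4 = -3, which IS divisible by 3, so compatible.
    Write x = 4 + 9·t and substitute into x ≡ 1 (mod 6): 9·t ≡ 1 − 4 = -3 (mod 6).
    Divide the congruence (and modulus) by g = 3: 3·t ≡ -1 (mod 2).
    Reduce coefficients mod 2: 1·t ≡ 1 (mod 2).
    So t ≡ 1 (mod 2).
    Then x = 4 + 9·1 = 13, valid modulo lcm(9, 6) = 18: x ≡ 13 (mod 18).
  Combine with x ≡ 4 (mod 21): gcd(18, 21) = 3; 4 - 13 = -9, which IS divisible by 3, so compatible.
    Write x = 13 + 18·t and substitute into x ≡ 4 (mod 21): 18·t ≡ 4 − 13 = -9 (mod 21).
    Divide the congruence (and modulus) by g = 3: 6·t ≡ -3 (mod 7).
    Reduce coefficients mod 7: 6·t ≡ 4 (mod 7).
    The inverse of 6 mod 7 is 6 (since 6·6 = 36 = 5·7 + 1), so t ≡ 6·4 = 24 ≡ 3 (mod 7).
    Then x = 13 + 18·3 = 67, valid modulo lcm(18, 21) = 126: x ≡ 67 (mod 126).
Verify: 67 mod 9 = 4, 67 mod 6 = 1, 67 mod 21 = 4.

x ≡ 67 (mod 126).


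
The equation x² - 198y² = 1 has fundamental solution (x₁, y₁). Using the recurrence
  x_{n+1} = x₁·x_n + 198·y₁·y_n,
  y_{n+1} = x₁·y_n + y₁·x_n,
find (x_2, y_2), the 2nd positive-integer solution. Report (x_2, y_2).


Step 1: Find the fundamental solution (x₁, y₁) of x² - 198y² = 1.
  Expand √198 as a continued fraction. a₀ = ⌊√198⌋ = 14; iterate m_{k+1} = d_k·a_k − m_k, d_{k+1} = (198 − m_{k+1}²)/d_k, a_{k+1} = ⌊(a₀ + m_{k+1})/d_{k+1}⌋ (starting m₀ = 0, d₀ = 1), with convergents p_k = a_k·p_{k-1} + p_{k-2}, q_k = a_k·q_{k-1} + q_{k-2} (p₋₁ = 1, q₋₁ = 0):
  k = 0: a₀ = 14; p₀/q₀ = 14/1; p₀² − 198·q₀² = 196 − 198 = -2.
  k = 1: m = 14, d = 2, a = ⌊(14 + 14)/2⌋ = 14; p/q = (14·14 + 1)/(14·1 + 0) = 197/14; p² − 198·q² = 38809 − 38808 = 1.
  The first convergent with p² − 198·q² = 1 gives the fundamental solution (x₁, y₁) = (197, 14).
Step 2: Apply the recurrence (x_{n+1}, y_{n+1}) = (x₁x_n + 198y₁y_n, x₁y_n + y₁x_n) repeatedly.
  From (x_1, y_1) = (197, 14): x_2 = 197·197 + 198·14·14 = 77617; y_2 = 197·14 + 14·197 = 5516.
Step 3: Verify x_2² - 198·y_2² = 6024398689 - 6024398688 = 1 (should be 1). ✓

(x_1, y_1) = (197, 14); (x_2, y_2) = (77617, 5516).


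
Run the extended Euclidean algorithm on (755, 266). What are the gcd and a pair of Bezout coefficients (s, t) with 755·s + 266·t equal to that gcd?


Euclidean algorithm on (755, 266) — divide until remainder is 0:
  755 = 2 · 266 + 223
  266 = 1 · 223 + 43
  223 = 5 · 43 + 8
  43 = 5 · 8 + 3
  8 = 2 · 3 + 2
  3 = 1 · 2 + 1
  2 = 2 · 1 + 0
gcd(755, 266) = 1.
Track Bezout coefficients alongside the remainders: start with r₀ = 755 = a·1 + b·0 (s = 1, t = 0) and r₁ = 266 = a·0 + b·1 (s = 0, t = 1); each new remainder r_{k+1} = r_{k-1} − q_k·r_k inherits s_{k+1} = s_{k-1} − q_k·s_k, t_{k+1} = t_{k-1} − q_k·t_k, so r_k = a·s_k + b·t_k at every step:
  q = 2: r = 223, s = 1 − 2·0 = 1, t = 0 − 2·1 = -2  (check: 755·1 + 266·(-2) = 223)
  q = 1: r = 43, s = 0 − 1·1 = -1, t = 1 − 1·(-2) = 3  (check: 755·(-1) + 266·3 = 43)
  q = 5: r = 8, s = 1 − 5·(-1) = 6, t = -2 − 5·3 = -17  (check: 755·6 + 266·(-17) = 8)
  q = 5: r = 3, s = -1 − 5·6 = -31, t = 3 − 5·(-17) = 88  (check: 755·(-31) + 266·88 = 3)
  q = 2: r = 2, s = 6 − 2·(-31) = 68, t = -17 − 2·88 = -193  (check: 755·68 + 266·(-193) = 2)
  q = 1: r = 1, s = -31 − 1·68 = -99, t = 88 − 1·(-193) = 281  (check: 755·(-99) + 266·281 = 1)
The row with r = 1 (the gcd) gives the Bezout coefficients s = -99, t = 281.
Result: 755 · (-99) + 266 · (281) = 1.

gcd(755, 266) = 1; s = -99, t = 281 (check: 755·(-99) + 266·281 = 1).


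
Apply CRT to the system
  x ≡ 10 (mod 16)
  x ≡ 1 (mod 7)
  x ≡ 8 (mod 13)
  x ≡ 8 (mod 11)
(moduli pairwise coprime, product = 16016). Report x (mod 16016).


Product of moduli M = 16 · 7 · 13 · 11 = 16016.
Merge one congruence at a time:
  Start: x ≡ 10 (mod 16).
  Combine with x ≡ 1 (mod 7); new modulus lcm = 112.
    Write x = 10 + 16·t and substitute into x ≡ 1 (mod 7): 16·t ≡ 1 − 10 = -9 (mod 7).
    Reduce coefficients mod 7: 2·t ≡ 5 (mod 7).
    The inverse of 2 mod 7 is 4 (since 2·4 = 8 = 1·7 + 1), so t ≡ 4·5 = 20 ≡ 6 (mod 7).
    Then x = 10 + 16·6 = 106, valid modulo lcm(16, 7) = 112: x ≡ 106 (mod 112).
  Combine with x ≡ 8 (mod 13); new modulus lcm = 1456.
    Write x = 106 + 112·t and substitute into x ≡ 8 (mod 13): 112·t ≡ 8 − 106 = -98 (mod 13).
    Reduce coefficients mod 13: 8·t ≡ 6 (mod 13).
    The inverse of 8 mod 13 is 5 (since 8·5 = 40 = 3·13 + 1), so t ≡ 5·6 = 30 ≡ 4 (mod 13).
    Then x = 106 + 112·4 = 554, valid modulo lcm(112, 13) = 1456: x ≡ 554 (mod 1456).
  Combine with x ≡ 8 (mod 11); new modulus lcm = 16016.
    Write x = 554 + 1456·t and substitute into x ≡ 8 (mod 11): 1456·t ≡ 8 − 554 = -546 (mod 11).
    Reduce coefficients mod 11: 4·t ≡ 4 (mod 11).
    The inverse of 4 mod 11 is 3 (since 4·3 = 12 = 1·11 + 1), so t ≡ 3·4 = 12 ≡ 1 (mod 11).
    Then x = 554 + 1456·1 = 2010, valid modulo lcm(1456, 11) = 16016: x ≡ 2010 (mod 16016).
Verify against each original: 2010 mod 16 = 10, 2010 mod 7 = 1, 2010 mod 13 = 8, 2010 mod 11 = 8.

x ≡ 2010 (mod 16016).


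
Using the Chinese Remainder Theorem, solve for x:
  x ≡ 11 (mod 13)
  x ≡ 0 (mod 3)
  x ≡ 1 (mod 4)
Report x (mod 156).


Moduli 13, 3, 4 are pairwise coprime; by CRT there is a unique solution modulo M = 13 · 3 · 4 = 156.
Solve pairwise, accumulating the modulus:
  Start with x ≡ 11 (mod 13).
  Combine with x ≡ 0 (mod 3): since gcd(13, 3) = 1, we get a unique residue mod 39.
    Write x = 11 + 13·t and substitute into x ≡ 0 (mod 3): 13·t ≡ 0 − 11 = -11 (mod 3).
    Reduce coefficients mod 3: 1·t ≡ 1 (mod 3).
    So t ≡ 1 (mod 3).
    Then x = 11 + 13·1 = 24, valid modulo lcm(13, 3) = 39: x ≡ 24 (mod 39).
  Combine with x ≡ 1 (mod 4): since gcd(39, 4) = 1, we get a unique residue mod 156.
    Write x = 24 + 39·t and substitute into x ≡ 1 (mod 4): 39·t ≡ 1 − 24 = -23 (mod 4).
    Reduce coefficients mod 4: 3·t ≡ 1 (mod 4).
    The inverse of 3 mod 4 is 3 (since 3·3 = 9 = 2·4 + 1), so t ≡ 3·1 = 3 ≡ 3 (mod 4).
    Then x = 24 + 39·3 = 141, valid modulo lcm(39, 4) = 156: x ≡ 141 (mod 156).
Verify: 141 mod 13 = 11 ✓, 141 mod 3 = 0 ✓, 141 mod 4 = 1 ✓.

x ≡ 141 (mod 156).


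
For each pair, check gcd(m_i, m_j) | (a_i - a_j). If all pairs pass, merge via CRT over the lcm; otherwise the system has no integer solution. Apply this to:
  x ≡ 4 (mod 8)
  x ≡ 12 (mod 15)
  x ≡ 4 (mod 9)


Moduli 8, 15, 9 are not pairwise coprime, so CRT works modulo lcm(m_i) when all pairwise compatibility conditions hold.
Pairwise compatibility: gcd(m_i, m_j) must divide a_i - a_j for every pair.
Merge one congruence at a time:
  Start: x ≡ 4 (mod 8).
  Combine with x ≡ 12 (mod 15): gcd(8, 15) = 1; 12 - 4 = 8, which IS divisible by 1, so compatible.
    Write x = 4 + 8·t and substitute into x ≡ 12 (mod 15): 8·t ≡ 12 − 4 = 8 (mod 15).
    The inverse of 8 mod 15 is 2 (since 8·2 = 16 = 1·15 + 1), so t ≡ 2·8 = 16 ≡ 1 (mod 15).
    Then x = 4 + 8·1 = 12, valid modulo lcm(8, 15) = 120: x ≡ 12 (mod 120).
  Combine with x ≡ 4 (mod 9): gcd(120, 9) = 3, and 4 - 12 = -8 is NOT divisible by 3.
    ⇒ system is inconsistent (no integer solution).

No solution (the system is inconsistent).


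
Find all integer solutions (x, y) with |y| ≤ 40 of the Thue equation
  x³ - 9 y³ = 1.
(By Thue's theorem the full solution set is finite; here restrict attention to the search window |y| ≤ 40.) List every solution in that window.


The equation is x³ - 9y³ = 1. For fixed y, x³ = 9·y³ + 1, so a solution requires the RHS to be a perfect cube.
Strategy: iterate y from -40 to 40, compute RHS = 9·y³ + 1, and check whether it is a (positive or negative) perfect cube.
Check small values of y:
  y = 0: RHS = 1 = (1)³ ⇒ x = 1 works.
  y = 1: RHS = 10 is not a perfect cube.
  y = -1: RHS = -8 = (-2)³ ⇒ x = -2 works.
  y = 2: RHS = 73 is not a perfect cube.
  y = -2: RHS = -71 is not a perfect cube.
  y = 3: RHS = 244 is not a perfect cube.
  y = -3: RHS = -242 is not a perfect cube.
Continuing the search up to |y| = 40 finds no further solutions beyond those listed.
Collected solutions: (1, 0), (-2, -1).

Solutions (with |y| ≤ 40): (1, 0), (-2, -1).


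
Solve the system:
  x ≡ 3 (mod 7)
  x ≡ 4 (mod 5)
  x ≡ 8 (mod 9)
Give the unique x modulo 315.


Moduli 7, 5, 9 are pairwise coprime; by CRT there is a unique solution modulo M = 7 · 5 · 9 = 315.
Solve pairwise, accumulating the modulus:
  Start with x ≡ 3 (mod 7).
  Combine with x ≡ 4 (mod 5): since gcd(7, 5) = 1, we get a unique residue mod 35.
    Write x = 3 + 7·t and substitute into x ≡ 4 (mod 5): 7·t ≡ 4 − 3 = 1 (mod 5).
    Reduce coefficients mod 5: 2·t ≡ 1 (mod 5).
    The inverse of 2 mod 5 is 3 (since 2·3 = 6 = 1·5 + 1), so t ≡ 3·1 = 3 ≡ 3 (mod 5).
    Then x = 3 + 7·3 = 24, valid modulo lcm(7, 5) = 35: x ≡ 24 (mod 35).
  Combine with x ≡ 8 (mod 9): since gcd(35, 9) = 1, we get a unique residue mod 315.
    Write x = 24 + 35·t and substitute into x ≡ 8 (mod 9): 35·t ≡ 8 − 24 = -16 (mod 9).
    Reduce coefficients mod 9: 8·t ≡ 2 (mod 9).
    The inverse of 8 mod 9 is 8 (since 8·8 = 64 = 7·9 + 1), so t ≡ 8·2 = 16 ≡ 7 (mod 9).
    Then x = 24 + 35·7 = 269, valid modulo lcm(35, 9) = 315: x ≡ 269 (mod 315).
Verify: 269 mod 7 = 3 ✓, 269 mod 5 = 4 ✓, 269 mod 9 = 8 ✓.

x ≡ 269 (mod 315).


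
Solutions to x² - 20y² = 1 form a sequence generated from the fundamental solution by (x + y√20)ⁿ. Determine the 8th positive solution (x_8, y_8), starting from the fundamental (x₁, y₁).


Step 1: Find the fundamental solution (x₁, y₁) of x² - 20y² = 1.
  Expand √20 as a continued fraction. a₀ = ⌊√20⌋ = 4; iterate m_{k+1} = d_k·a_k − m_k, d_{k+1} = (20 − m_{k+1}²)/d_k, a_{k+1} = ⌊(a₀ + m_{k+1})/d_{k+1}⌋ (starting m₀ = 0, d₀ = 1), with convergents p_k = a_k·p_{k-1} + p_{k-2}, q_k = a_k·q_{k-1} + q_{k-2} (p₋₁ = 1, q₋₁ = 0):
  k = 0: a₀ = 4; p₀/q₀ = 4/1; p₀² − 20·q₀² = 16 − 20 = -4.
  k = 1: m = 4, d = 4, a = ⌊(4 + 4)/4⌋ = 2; p/q = (2·4 + 1)/(2·1 + 0) = 9/2; p² − 20·q² = 81 − 80 = 1.
  The first convergent with p² − 20·q² = 1 gives the fundamental solution (x₁, y₁) = (9, 2).
Step 2: Apply the recurrence (x_{n+1}, y_{n+1}) = (x₁x_n + 20y₁y_n, x₁y_n + y₁x_n) repeatedly.
  From (x_1, y_1) = (9, 2): x_2 = 9·9 + 20·2·2 = 161; y_2 = 9·2 + 2·9 = 36.
  From (x_2, y_2) = (161, 36): x_3 = 9·161 + 20·2·36 = 2889; y_3 = 9·36 + 2·161 = 646.
  From (x_3, y_3) = (2889, 646): x_4 = 9·2889 + 20·2·646 = 51841; y_4 = 9·646 + 2·2889 = 11592.
  From (x_4, y_4) = (51841, 11592): x_5 = 9·51841 + 20·2·11592 = 930249; y_5 = 9·11592 + 2·51841 = 208010.
  From (x_5, y_5) = (930249, 208010): x_6 = 9·930249 + 20·2·208010 = 16692641; y_6 = 9·208010 + 2·930249 = 3732588.
  From (x_6, y_6) = (16692641, 3732588): x_7 = 9·16692641 + 20·2·3732588 = 299537289; y_7 = 9·3732588 + 2·16692641 = 66978574.
  From (x_7, y_7) = (299537289, 66978574): x_8 = 9·299537289 + 20·2·66978574 = 5374978561; y_8 = 9·66978574 + 2·299537289 = 1201881744.
Step 3: Verify x_8² - 20·y_8² = 28890394531209630721 - 28890394531209630720 = 1 (should be 1). ✓

(x_1, y_1) = (9, 2); (x_8, y_8) = (5374978561, 1201881744).


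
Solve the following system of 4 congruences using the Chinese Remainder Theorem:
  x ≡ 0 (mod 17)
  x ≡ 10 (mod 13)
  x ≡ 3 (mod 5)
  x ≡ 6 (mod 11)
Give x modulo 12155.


Product of moduli M = 17 · 13 · 5 · 11 = 12155.
Merge one congruence at a time:
  Start: x ≡ 0 (mod 17).
  Combine with x ≡ 10 (mod 13); new modulus lcm = 221.
    Write x = 0 + 17·t and substitute into x ≡ 10 (mod 13): 17·t ≡ 10 − 0 = 10 (mod 13).
    Reduce coefficients mod 13: 4·t ≡ 10 (mod 13).
    The inverse of 4 mod 13 is 10 (since 4·10 = 40 = 3·13 + 1), so t ≡ 10·10 = 100 ≡ 9 (mod 13).
    Then x = 0 + 17·9 = 153, valid modulo lcm(17, 13) = 221: x ≡ 153 (mod 221).
  Combine with x ≡ 3 (mod 5); new modulus lcm = 1105.
    Write x = 153 + 221·t and substitute into x ≡ 3 (mod 5): 221·t ≡ 3 − 153 = -150 (mod 5).
    Reduce coefficients mod 5: 1·t ≡ 0 (mod 5).
    So t ≡ 0 (mod 5).
    Then x = 153 + 221·0 = 153, valid modulo lcm(221, 5) = 1105: x ≡ 153 (mod 1105).
  Combine with x ≡ 6 (mod 11); new modulus lcm = 12155.
    Write x = 153 + 1105·t and substitute into x ≡ 6 (mod 11): 1105·t ≡ 6 − 153 = -147 (mod 11).
    Reduce coefficients mod 11: 5·t ≡ 7 (mod 11).
    The inverse of 5 mod 11 is 9 (since 5·9 = 45 = 4·11 + 1), so t ≡ 9·7 = 63 ≡ 8 (mod 11).
    Then x = 153 + 1105·8 = 8993, valid modulo lcm(1105, 11) = 12155: x ≡ 8993 (mod 12155).
Verify against each original: 8993 mod 17 = 0, 8993 mod 13 = 10, 8993 mod 5 = 3, 8993 mod 11 = 6.

x ≡ 8993 (mod 12155).


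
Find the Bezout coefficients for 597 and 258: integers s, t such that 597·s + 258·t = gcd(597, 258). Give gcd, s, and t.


Euclidean algorithm on (597, 258) — divide until remainder is 0:
  597 = 2 · 258 + 81
  258 = 3 · 81 + 15
  81 = 5 · 15 + 6
  15 = 2 · 6 + 3
  6 = 2 · 3 + 0
gcd(597, 258) = 3.
Track Bezout coefficients alongside the remainders: start with r₀ = 597 = a·1 + b·0 (s = 1, t = 0) and r₁ = 258 = a·0 + b·1 (s = 0, t = 1); each new remainder r_{k+1} = r_{k-1} − q_k·r_k inherits s_{k+1} = s_{k-1} − q_k·s_k, t_{k+1} = t_{k-1} − q_k·t_k, so r_k = a·s_k + b·t_k at every step:
  q = 2: r = 81, s = 1 − 2·0 = 1, t = 0 − 2·1 = -2  (check: 597·1 + 258·(-2) = 81)
  q = 3: r = 15, s = 0 − 3·1 = -3, t = 1 − 3·(-2) = 7  (check: 597·(-3) + 258·7 = 15)
  q = 5: r = 6, s = 1 − 5·(-3) = 16, t = -2 − 5·7 = -37  (check: 597·16 + 258·(-37) = 6)
  q = 2: r = 3, s = -3 − 2·16 = -35, t = 7 − 2·(-37) = 81  (check: 597·(-35) + 258·81 = 3)
The row with r = 3 (the gcd) gives the Bezout coefficients s = -35, t = 81.
Result: 597 · (-35) + 258 · (81) = 3.

gcd(597, 258) = 3; s = -35, t = 81 (check: 597·(-35) + 258·81 = 3).


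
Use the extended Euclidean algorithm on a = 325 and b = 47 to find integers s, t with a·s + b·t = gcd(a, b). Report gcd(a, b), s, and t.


Euclidean algorithm on (325, 47) — divide until remainder is 0:
  325 = 6 · 47 + 43
  47 = 1 · 43 + 4
  43 = 10 · 4 + 3
  4 = 1 · 3 + 1
  3 = 3 · 1 + 0
gcd(325, 47) = 1.
Track Bezout coefficients alongside the remainders: start with r₀ = 325 = a·1 + b·0 (s = 1, t = 0) and r₁ = 47 = a·0 + b·1 (s = 0, t = 1); each new remainder r_{k+1} = r_{k-1} − q_k·r_k inherits s_{k+1} = s_{k-1} − q_k·s_k, t_{k+1} = t_{k-1} − q_k·t_k, so r_k = a·s_k + b·t_k at every step:
  q = 6: r = 43, s = 1 − 6·0 = 1, t = 0 − 6·1 = -6  (check: 325·1 + 47·(-6) = 43)
  q = 1: r = 4, s = 0 − 1·1 = -1, t = 1 − 1·(-6) = 7  (check: 325·(-1) + 47·7 = 4)
  q = 10: r = 3, s = 1 − 10·(-1) = 11, t = -6 − 10·7 = -76  (check: 325·11 + 47·(-76) = 3)
  q = 1: r = 1, s = -1 − 1·11 = -12, t = 7 − 1·(-76) = 83  (check: 325·(-12) + 47·83 = 1)
The row with r = 1 (the gcd) gives the Bezout coefficients s = -12, t = 83.
Result: 325 · (-12) + 47 · (83) = 1.

gcd(325, 47) = 1; s = -12, t = 83 (check: 325·(-12) + 47·83 = 1).


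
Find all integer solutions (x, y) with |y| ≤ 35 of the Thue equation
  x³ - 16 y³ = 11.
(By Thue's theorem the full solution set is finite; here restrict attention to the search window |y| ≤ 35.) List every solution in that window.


The equation is x³ - 16y³ = 11. For fixed y, x³ = 16·y³ + 11, so a solution requires the RHS to be a perfect cube.
Strategy: iterate y from -35 to 35, compute RHS = 16·y³ + 11, and check whether it is a (positive or negative) perfect cube.
Check small values of y:
  y = 0: RHS = 11 is not a perfect cube.
  y = 1: RHS = 27 = (3)³ ⇒ x = 3 works.
  y = -1: RHS = -5 is not a perfect cube.
  y = 2: RHS = 139 is not a perfect cube.
  y = -2: RHS = -117 is not a perfect cube.
  y = 3: RHS = 443 is not a perfect cube.
  y = -3: RHS = -421 is not a perfect cube.
Continuing the search up to |y| = 35 finds no further solutions beyond those listed.
Collected solutions: (3, 1).

Solutions (with |y| ≤ 35): (3, 1).


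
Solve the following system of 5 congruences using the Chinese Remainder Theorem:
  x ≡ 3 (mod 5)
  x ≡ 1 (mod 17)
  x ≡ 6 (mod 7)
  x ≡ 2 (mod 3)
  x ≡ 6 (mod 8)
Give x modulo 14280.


Product of moduli M = 5 · 17 · 7 · 3 · 8 = 14280.
Merge one congruence at a time:
  Start: x ≡ 3 (mod 5).
  Combine with x ≡ 1 (mod 17); new modulus lcm = 85.
    Write x = 3 + 5·t and substitute into x ≡ 1 (mod 17): 5·t ≡ 1 − 3 = -2 (mod 17).
    Reduce coefficients mod 17: 5·t ≡ 15 (mod 17).
    The inverse of 5 mod 17 is 7 (since 5·7 = 35 = 2·17 + 1), so t ≡ 7·15 = 105 ≡ 3 (mod 17).
    Then x = 3 + 5·3 = 18, valid modulo lcm(5, 17) = 85: x ≡ 18 (mod 85).
  Combine with x ≡ 6 (mod 7); new modulus lcm = 595.
    Write x = 18 + 85·t and substitute into x ≡ 6 (mod 7): 85·t ≡ 6 − 18 = -12 (mod 7).
    Reduce coefficients mod 7: 1·t ≡ 2 (mod 7).
    So t ≡ 2 (mod 7).
    Then x = 18 + 85·2 = 188, valid modulo lcm(85, 7) = 595: x ≡ 188 (mod 595).
  Combine with x ≡ 2 (mod 3); new modulus lcm = 1785.
    Write x = 188 + 595·t and substitute into x ≡ 2 (mod 3): 595·t ≡ 2 − 188 = -186 (mod 3).
    Reduce coefficients mod 3: 1·t ≡ 0 (mod 3).
    So t ≡ 0 (mod 3).
    Then x = 188 + 595·0 = 188, valid modulo lcm(595, 3) = 1785: x ≡ 188 (mod 1785).
  Combine with x ≡ 6 (mod 8); new modulus lcm = 14280.
    Write x = 188 + 1785·t and substitute into x ≡ 6 (mod 8): 1785·t ≡ 6 − 188 = -182 (mod 8).
    Reduce coefficients mod 8: 1·t ≡ 2 (mod 8).
    So t ≡ 2 (mod 8).
    Then x = 188 + 1785·2 = 3758, valid modulo lcm(1785, 8) = 14280: x ≡ 3758 (mod 14280).
Verify against each original: 3758 mod 5 = 3, 3758 mod 17 = 1, 3758 mod 7 = 6, 3758 mod 3 = 2, 3758 mod 8 = 6.

x ≡ 3758 (mod 14280).


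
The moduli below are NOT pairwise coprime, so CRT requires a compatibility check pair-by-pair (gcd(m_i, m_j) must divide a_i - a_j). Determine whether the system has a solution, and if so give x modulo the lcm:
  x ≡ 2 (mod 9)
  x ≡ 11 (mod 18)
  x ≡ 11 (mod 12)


Moduli 9, 18, 12 are not pairwise coprime, so CRT works modulo lcm(m_i) when all pairwise compatibility conditions hold.
Pairwise compatibility: gcd(m_i, m_j) must divide a_i - a_j for every pair.
Merge one congruence at a time:
  Start: x ≡ 2 (mod 9).
  Combine with x ≡ 11 (mod 18): gcd(9, 18) = 9; 11 - 2 = 9, which IS divisible by 9, so compatible.
    Write x = 2 + 9·t and substitute into x ≡ 11 (mod 18): 9·t ≡ 11 − 2 = 9 (mod 18).
    Divide the congruence (and modulus) by g = 9: 1·t ≡ 1 (mod 2).
    So t ≡ 1 (mod 2).
    Then x = 2 + 9·1 = 11, valid modulo lcm(9, 18) = 18: x ≡ 11 (mod 18).
  Combine with x ≡ 11 (mod 12): gcd(18, 12) = 6; 11 - 11 = 0, which IS divisible by 6, so compatible.
    Write x = 11 + 18·t and substitute into x ≡ 11 (mod 12): 18·t ≡ 11 − 11 = 0 (mod 12).
    Divide the congruence (and modulus) by g = 6: 3·t ≡ 0 (mod 2).
    Reduce coefficients mod 2: 1·t ≡ 0 (mod 2).
    So t ≡ 0 (mod 2).
    Then x = 11 + 18·0 = 11, valid modulo lcm(18, 12) = 36: x ≡ 11 (mod 36).
Verify: 11 mod 9 = 2, 11 mod 18 = 11, 11 mod 12 = 11.

x ≡ 11 (mod 36).


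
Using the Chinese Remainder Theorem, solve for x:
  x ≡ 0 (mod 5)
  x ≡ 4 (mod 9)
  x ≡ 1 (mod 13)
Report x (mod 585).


Moduli 5, 9, 13 are pairwise coprime; by CRT there is a unique solution modulo M = 5 · 9 · 13 = 585.
Solve pairwise, accumulating the modulus:
  Start with x ≡ 0 (mod 5).
  Combine with x ≡ 4 (mod 9): since gcd(5, 9) = 1, we get a unique residue mod 45.
    Write x = 0 + 5·t and substitute into x ≡ 4 (mod 9): 5·t ≡ 4 − 0 = 4 (mod 9).
    The inverse of 5 mod 9 is 2 (since 5·2 = 10 = 1·9 + 1), so t ≡ 2·4 = 8 ≡ 8 (mod 9).
    Then x = 0 + 5·8 = 40, valid modulo lcm(5, 9) = 45: x ≡ 40 (mod 45).
  Combine with x ≡ 1 (mod 13): since gcd(45, 13) = 1, we get a unique residue mod 585.
    Write x = 40 + 45·t and substitute into x ≡ 1 (mod 13): 45·t ≡ 1 − 40 = -39 (mod 13).
    Reduce coefficients mod 13: 6·t ≡ 0 (mod 13).
    The inverse of 6 mod 13 is 11 (since 6·11 = 66 = 5·13 + 1), so t ≡ 11·0 = 0 ≡ 0 (mod 13).
    Then x = 40 + 45·0 = 40, valid modulo lcm(45, 13) = 585: x ≡ 40 (mod 585).
Verify: 40 mod 5 = 0 ✓, 40 mod 9 = 4 ✓, 40 mod 13 = 1 ✓.

x ≡ 40 (mod 585).


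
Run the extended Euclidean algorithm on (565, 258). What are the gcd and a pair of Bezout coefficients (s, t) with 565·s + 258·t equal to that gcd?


Euclidean algorithm on (565, 258) — divide until remainder is 0:
  565 = 2 · 258 + 49
  258 = 5 · 49 + 13
  49 = 3 · 13 + 10
  13 = 1 · 10 + 3
  10 = 3 · 3 + 1
  3 = 3 · 1 + 0
gcd(565, 258) = 1.
Track Bezout coefficients alongside the remainders: start with r₀ = 565 = a·1 + b·0 (s = 1, t = 0) and r₁ = 258 = a·0 + b·1 (s = 0, t = 1); each new remainder r_{k+1} = r_{k-1} − q_k·r_k inherits s_{k+1} = s_{k-1} − q_k·s_k, t_{k+1} = t_{k-1} − q_k·t_k, so r_k = a·s_k + b·t_k at every step:
  q = 2: r = 49, s = 1 − 2·0 = 1, t = 0 − 2·1 = -2  (check: 565·1 + 258·(-2) = 49)
  q = 5: r = 13, s = 0 − 5·1 = -5, t = 1 − 5·(-2) = 11  (check: 565·(-5) + 258·11 = 13)
  q = 3: r = 10, s = 1 − 3·(-5) = 16, t = -2 − 3·11 = -35  (check: 565·16 + 258·(-35) = 10)
  q = 1: r = 3, s = -5 − 1·16 = -21, t = 11 − 1·(-35) = 46  (check: 565·(-21) + 258·46 = 3)
  q = 3: r = 1, s = 16 − 3·(-21) = 79, t = -35 − 3·46 = -173  (check: 565·79 + 258·(-173) = 1)
The row with r = 1 (the gcd) gives the Bezout coefficients s = 79, t = -173.
Result: 565 · (79) + 258 · (-173) = 1.

gcd(565, 258) = 1; s = 79, t = -173 (check: 565·79 + 258·(-173) = 1).


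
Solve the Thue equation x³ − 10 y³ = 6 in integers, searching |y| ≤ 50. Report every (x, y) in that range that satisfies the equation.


The equation is x³ - 10y³ = 6. For fixed y, x³ = 10·y³ + 6, so a solution requires the RHS to be a perfect cube.
Strategy: iterate y from -50 to 50, compute RHS = 10·y³ + 6, and check whether it is a (positive or negative) perfect cube.
Check small values of y:
  y = 0: RHS = 6 is not a perfect cube.
  y = 1: RHS = 16 is not a perfect cube.
  y = -1: RHS = -4 is not a perfect cube.
  y = 2: RHS = 86 is not a perfect cube.
  y = -2: RHS = -74 is not a perfect cube.
  y = 3: RHS = 276 is not a perfect cube.
  y = -3: RHS = -264 is not a perfect cube.
Continuing the search up to |y| = 50 finds no solutions either.
No (x, y) in the scanned range satisfies the equation.

No integer solutions with |y| ≤ 50.


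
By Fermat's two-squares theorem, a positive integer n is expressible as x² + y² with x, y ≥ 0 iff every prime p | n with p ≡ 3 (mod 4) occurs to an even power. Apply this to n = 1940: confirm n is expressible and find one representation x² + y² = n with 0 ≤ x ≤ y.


Step 1: Factor n = 1940 = 2^2 · 5 · 97.
Step 2: Check the mod-4 condition on each prime factor: 2 = 2 (special); 5 ≡ 1 (mod 4), exponent 1; 97 ≡ 1 (mod 4), exponent 1.
All primes ≡ 3 (mod 4) appear to even exponent (or don't appear), so by the two-squares theorem n IS expressible as a sum of two squares.
Step 3: Build a representation. Group n = k² · m with k = 2 and m = 5 · 97 = 485 (a product of primes ≡ 1 (mod 4)); a representation of m scales to one of n via (k·x)² + (k·y)² = k²(x² + y²). Each prime p ≡ 1 (mod 4) is itself a sum of two squares; find a² by testing p − a² for a perfect square:
  5: 5 − 1² = 4 = 2² ⇒ 5 = 1² + 2².
  97: 97 − 1² = 96, 97 − 2² = 93, 97 − 3² = 88, 97 − 4² = 81 = 9² ⇒ 97 = 4² + 9².
  Combine using the Brahmagupta–Fibonacci identity (a² + b²)(c² + d²) = (ac − bd)² + (ad + bc)² = (ac + bd)² + (ad − bc)²:
  5 · 97 = 485: from (1² + 2²)(4² + 9²), take (1·4 − 2·9, 1·9 + 2·4) = (4 − 18, 9 + 8) = (-14, 17); dropping signs (only squares matter) gives (14, 17); check 14² + 17² = 196 + 289 = 485 ✓.
  Scale by k = 2: (2·14, 2·17) = (28, 34).
Step 4: Order so x ≤ y and verify: 28² + 34² = 784 + 1156 = 1940 = n. ✓

n = 1940 = 28² + 34² (one valid representation with x ≤ y).


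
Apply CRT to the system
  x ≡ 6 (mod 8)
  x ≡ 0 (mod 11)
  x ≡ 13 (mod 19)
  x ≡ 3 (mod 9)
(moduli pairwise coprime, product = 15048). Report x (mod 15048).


Product of moduli M = 8 · 11 · 19 · 9 = 15048.
Merge one congruence at a time:
  Start: x ≡ 6 (mod 8).
  Combine with x ≡ 0 (mod 11); new modulus lcm = 88.
    Write x = 6 + 8·t and substitute into x ≡ 0 (mod 11): 8·t ≡ 0 − 6 = -6 (mod 11).
    Reduce coefficients mod 11: 8·t ≡ 5 (mod 11).
    The inverse of 8 mod 11 is 7 (since 8·7 = 56 = 5·11 + 1), so t ≡ 7·5 = 35 ≡ 2 (mod 11).
    Then x = 6 + 8·2 = 22, valid modulo lcm(8, 11) = 88: x ≡ 22 (mod 88).
  Combine with x ≡ 13 (mod 19); new modulus lcm = 1672.
    Write x = 22 + 88·t and substitute into x ≡ 13 (mod 19): 88·t ≡ 13 − 22 = -9 (mod 19).
    Reduce coefficients mod 19: 12·t ≡ 10 (mod 19).
    The inverse of 12 mod 19 is 8 (since 12·8 = 96 = 5·19 + 1), so t ≡ 8·10 = 80 ≡ 4 (mod 19).
    Then x = 22 + 88·4 = 374, valid modulo lcm(88, 19) = 1672: x ≡ 374 (mod 1672).
  Combine with x ≡ 3 (mod 9); new modulus lcm = 15048.
    Write x = 374 + 1672·t and substitute into x ≡ 3 (mod 9): 1672·t ≡ 3 − 374 = -371 (mod 9).
    Reduce coefficients mod 9: 7·t ≡ 7 (mod 9).
    The inverse of 7 mod 9 is 4 (since 7·4 = 28 = 3·9 + 1), so t ≡ 4·7 = 28 ≡ 1 (mod 9).
    Then x = 374 + 1672·1 = 2046, valid modulo lcm(1672, 9) = 15048: x ≡ 2046 (mod 15048).
Verify against each original: 2046 mod 8 = 6, 2046 mod 11 = 0, 2046 mod 19 = 13, 2046 mod 9 = 3.

x ≡ 2046 (mod 15048).


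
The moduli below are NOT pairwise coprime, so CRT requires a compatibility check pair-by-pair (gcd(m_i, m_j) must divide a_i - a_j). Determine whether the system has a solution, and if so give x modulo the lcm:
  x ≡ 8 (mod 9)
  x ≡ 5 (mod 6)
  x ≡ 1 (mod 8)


Moduli 9, 6, 8 are not pairwise coprime, so CRT works modulo lcm(m_i) when all pairwise compatibility conditions hold.
Pairwise compatibility: gcd(m_i, m_j) must divide a_i - a_j for every pair.
Merge one congruence at a time:
  Start: x ≡ 8 (mod 9).
  Combine with x ≡ 5 (mod 6): gcd(9, 6) = 3; 5 - 8 = -3, which IS divisible by 3, so compatible.
    Write x = 8 + 9·t and substitute into x ≡ 5 (mod 6): 9·t ≡ 5 − 8 = -3 (mod 6).
    Divide the congruence (and modulus) by g = 3: 3·t ≡ -1 (mod 2).
    Reduce coefficients mod 2: 1·t ≡ 1 (mod 2).
    So t ≡ 1 (mod 2).
    Then x = 8 + 9·1 = 17, valid modulo lcm(9, 6) = 18: x ≡ 17 (mod 18).
  Combine with x ≡ 1 (mod 8): gcd(18, 8) = 2; 1 - 17 = -16, which IS divisible by 2, so compatible.
    Write x = 17 + 18·t and substitute into x ≡ 1 (mod 8): 18·t ≡ 1 − 17 = -16 (mod 8).
    Divide the congruence (and modulus) by g = 2: 9·t ≡ -8 (mod 4).
    Reduce coefficients mod 4: 1·t ≡ 0 (mod 4).
    So t ≡ 0 (mod 4).
    Then x = 17 + 18·0 = 17, valid modulo lcm(18, 8) = 72: x ≡ 17 (mod 72).
Verify: 17 mod 9 = 8, 17 mod 6 = 5, 17 mod 8 = 1.

x ≡ 17 (mod 72).


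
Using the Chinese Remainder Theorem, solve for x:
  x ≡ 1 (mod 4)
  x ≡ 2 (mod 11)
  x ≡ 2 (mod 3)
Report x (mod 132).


Moduli 4, 11, 3 are pairwise coprime; by CRT there is a unique solution modulo M = 4 · 11 · 3 = 132.
Solve pairwise, accumulating the modulus:
  Start with x ≡ 1 (mod 4).
  Combine with x ≡ 2 (mod 11): since gcd(4, 11) = 1, we get a unique residue mod 44.
    Write x = 1 + 4·t and substitute into x ≡ 2 (mod 11): 4·t ≡ 2 − 1 = 1 (mod 11).
    The inverse of 4 mod 11 is 3 (since 4·3 = 12 = 1·11 + 1), so t ≡ 3·1 = 3 ≡ 3 (mod 11).
    Then x = 1 + 4·3 = 13, valid modulo lcm(4, 11) = 44: x ≡ 13 (mod 44).
  Combine with x ≡ 2 (mod 3): since gcd(44, 3) = 1, we get a unique residue mod 132.
    Write x = 13 + 44·t and substitute into x ≡ 2 (mod 3): 44·t ≡ 2 − 13 = -11 (mod 3).
    Reduce coefficients mod 3: 2·t ≡ 1 (mod 3).
    The inverse of 2 mod 3 is 2 (since 2·2 = 4 = 1·3 + 1), so t ≡ 2·1 = 2 ≡ 2 (mod 3).
    Then x = 13 + 44·2 = 101, valid modulo lcm(44, 3) = 132: x ≡ 101 (mod 132).
Verify: 101 mod 4 = 1 ✓, 101 mod 11 = 2 ✓, 101 mod 3 = 2 ✓.

x ≡ 101 (mod 132).


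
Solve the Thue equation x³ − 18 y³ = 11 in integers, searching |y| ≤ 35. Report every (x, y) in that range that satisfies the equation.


The equation is x³ - 18y³ = 11. For fixed y, x³ = 18·y³ + 11, so a solution requires the RHS to be a perfect cube.
Strategy: iterate y from -35 to 35, compute RHS = 18·y³ + 11, and check whether it is a (positive or negative) perfect cube.
Check small values of y:
  y = 0: RHS = 11 is not a perfect cube.
  y = 1: RHS = 29 is not a perfect cube.
  y = -1: RHS = -7 is not a perfect cube.
  y = 2: RHS = 155 is not a perfect cube.
  y = -2: RHS = -133 is not a perfect cube.
  y = 3: RHS = 497 is not a perfect cube.
  y = -3: RHS = -475 is not a perfect cube.
Continuing the search up to |y| = 35 finds no solutions either.
No (x, y) in the scanned range satisfies the equation.

No integer solutions with |y| ≤ 35.


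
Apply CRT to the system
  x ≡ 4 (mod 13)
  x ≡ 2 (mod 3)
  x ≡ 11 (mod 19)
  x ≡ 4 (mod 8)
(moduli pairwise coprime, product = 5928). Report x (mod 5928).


Product of moduli M = 13 · 3 · 19 · 8 = 5928.
Merge one congruence at a time:
  Start: x ≡ 4 (mod 13).
  Combine with x ≡ 2 (mod 3); new modulus lcm = 39.
    Write x = 4 + 13·t and substitute into x ≡ 2 (mod 3): 13·t ≡ 2 − 4 = -2 (mod 3).
    Reduce coefficients mod 3: 1·t ≡ 1 (mod 3).
    So t ≡ 1 (mod 3).
    Then x = 4 + 13·1 = 17, valid modulo lcm(13, 3) = 39: x ≡ 17 (mod 39).
  Combine with x ≡ 11 (mod 19); new modulus lcm = 741.
    Write x = 17 + 39·t and substitute into x ≡ 11 (mod 19): 39·t ≡ 11 − 17 = -6 (mod 19).
    Reduce coefficients mod 19: 1·t ≡ 13 (mod 19).
    So t ≡ 13 (mod 19).
    Then x = 17 + 39·13 = 524, valid modulo lcm(39, 19) = 741: x ≡ 524 (mod 741).
  Combine with x ≡ 4 (mod 8); new modulus lcm = 5928.
    Write x = 524 + 741·t and substitute into x ≡ 4 (mod 8): 741·t ≡ 4 − 524 = -520 (mod 8).
    Reduce coefficients mod 8: 5·t ≡ 0 (mod 8).
    The inverse of 5 mod 8 is 5 (since 5·5 = 25 = 3·8 + 1), so t ≡ 5·0 = 0 ≡ 0 (mod 8).
    Then x = 524 + 741·0 = 524, valid modulo lcm(741, 8) = 5928: x ≡ 524 (mod 5928).
Verify against each original: 524 mod 13 = 4, 524 mod 3 = 2, 524 mod 19 = 11, 524 mod 8 = 4.

x ≡ 524 (mod 5928).
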